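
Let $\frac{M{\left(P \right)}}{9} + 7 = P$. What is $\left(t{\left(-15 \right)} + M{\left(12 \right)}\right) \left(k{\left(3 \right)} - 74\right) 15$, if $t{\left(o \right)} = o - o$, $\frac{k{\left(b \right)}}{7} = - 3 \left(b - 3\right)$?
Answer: $-49950$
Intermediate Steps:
$M{\left(P \right)} = -63 + 9 P$
$k{\left(b \right)} = 63 - 21 b$ ($k{\left(b \right)} = 7 \left(- 3 \left(b - 3\right)\right) = 7 \left(- 3 \left(-3 + b\right)\right) = 7 \left(9 - 3 b\right) = 63 - 21 b$)
$t{\left(o \right)} = 0$
$\left(t{\left(-15 \right)} + M{\left(12 \right)}\right) \left(k{\left(3 \right)} - 74\right) 15 = \left(0 + \left(-63 + 9 \cdot 12\right)\right) \left(\left(63 - 63\right) - 74\right) 15 = \left(0 + \left(-63 + 108\right)\right) \left(\left(63 - 63\right) - 74\right) 15 = \left(0 + 45\right) \left(0 - 74\right) 15 = 45 \left(-74\right) 15 = \left(-3330\right) 15 = -49950$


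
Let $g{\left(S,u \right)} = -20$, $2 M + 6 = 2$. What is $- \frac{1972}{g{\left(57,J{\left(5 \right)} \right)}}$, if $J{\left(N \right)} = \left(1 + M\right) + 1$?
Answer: $\frac{493}{5} \approx 98.6$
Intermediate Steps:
$M = -2$ ($M = -3 + \frac{1}{2} \cdot 2 = -3 + 1 = -2$)
$J{\left(N \right)} = 0$ ($J{\left(N \right)} = \left(1 - 2\right) + 1 = -1 + 1 = 0$)
$- \frac{1972}{g{\left(57,J{\left(5 \right)} \right)}} = - \frac{1972}{-20} = \left(-1972\right) \left(- \frac{1}{20}\right) = \frac{493}{5}$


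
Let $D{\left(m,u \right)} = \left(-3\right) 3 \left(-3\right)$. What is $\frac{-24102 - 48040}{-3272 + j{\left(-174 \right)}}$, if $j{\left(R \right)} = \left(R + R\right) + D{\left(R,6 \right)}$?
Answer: $\frac{72142}{3593} \approx 20.078$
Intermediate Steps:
$D{\left(m,u \right)} = 27$ ($D{\left(m,u \right)} = \left(-9\right) \left(-3\right) = 27$)
$j{\left(R \right)} = 27 + 2 R$ ($j{\left(R \right)} = \left(R + R\right) + 27 = 2 R + 27 = 27 + 2 R$)
$\frac{-24102 - 48040}{-3272 + j{\left(-174 \right)}} = \frac{-24102 - 48040}{-3272 + \left(27 + 2 \left(-174\right)\right)} = - \frac{72142}{-3272 + \left(27 - 348\right)} = - \frac{72142}{-3272 - 321} = - \frac{72142}{-3593} = \left(-72142\right) \left(- \frac{1}{3593}\right) = \frac{72142}{3593}$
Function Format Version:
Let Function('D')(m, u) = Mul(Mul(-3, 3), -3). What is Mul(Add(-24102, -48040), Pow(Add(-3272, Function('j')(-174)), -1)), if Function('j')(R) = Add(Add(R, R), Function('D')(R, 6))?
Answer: Rational(72142, 3593) ≈ 20.078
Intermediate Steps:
Function('D')(m, u) = 27 (Function('D')(m, u) = Mul(-9, -3) = 27)
Function('j')(R) = Add(27, Mul(2, R)) (Function('j')(R) = Add(Add(R, R), 27) = Add(Mul(2, R), 27) = Add(27, Mul(2, R)))
Mul(Add(-24102, -48040), Pow(Add(-3272, Function('j')(-174)), -1)) = Mul(Add(-24102, -48040), Pow(Add(-3272, Add(27, Mul(2, -174))), -1)) = Mul(-72142, Pow(Add(-3272, Add(27, -348)), -1)) = Mul(-72142, Pow(Add(-3272, -321), -1)) = Mul(-72142, Pow(-3593, -1)) = Mul(-72142, Rational(-1, 3593)) = Rational(72142, 3593)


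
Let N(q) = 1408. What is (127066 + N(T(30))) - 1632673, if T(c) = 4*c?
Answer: -1504199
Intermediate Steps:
(127066 + N(T(30))) - 1632673 = (127066 + 1408) - 1632673 = 128474 - 1632673 = -1504199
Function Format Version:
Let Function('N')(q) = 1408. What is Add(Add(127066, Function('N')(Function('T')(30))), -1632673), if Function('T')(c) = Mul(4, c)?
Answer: -1504199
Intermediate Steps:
Add(Add(127066, Function('N')(Function('T')(30))), -1632673) = Add(Add(127066, 1408), -1632673) = Add(128474, -1632673) = -1504199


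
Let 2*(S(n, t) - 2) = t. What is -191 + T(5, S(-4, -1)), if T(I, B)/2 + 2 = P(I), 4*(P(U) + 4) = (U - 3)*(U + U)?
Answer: -193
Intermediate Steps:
S(n, t) = 2 + t/2
P(U) = -4 + U*(-3 + U)/2 (P(U) = -4 + ((U - 3)*(U + U))/4 = -4 + ((-3 + U)*(2*U))/4 = -4 + (2*U*(-3 + U))/4 = -4 + U*(-3 + U)/2)
T(I, B) = -12 + I² - 3*I (T(I, B) = -4 + 2*(-4 + I²/2 - 3*I/2) = -4 + (-8 + I² - 3*I) = -12 + I² - 3*I)
-191 + T(5, S(-4, -1)) = -191 + (-12 + 5² - 3*5) = -191 + (-12 + 25 - 15) = -191 - 2 = -193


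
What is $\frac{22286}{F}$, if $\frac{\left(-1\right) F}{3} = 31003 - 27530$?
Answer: $- \frac{22286}{10419} \approx -2.139$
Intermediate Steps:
$F = -10419$ ($F = - 3 \left(31003 - 27530\right) = \left(-3\right) 3473 = -10419$)
$\frac{22286}{F} = \frac{22286}{-10419} = 22286 \left(- \frac{1}{10419}\right) = - \frac{22286}{10419}$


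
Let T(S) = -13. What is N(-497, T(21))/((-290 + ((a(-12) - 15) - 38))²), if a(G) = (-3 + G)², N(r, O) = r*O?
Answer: 6461/13924 ≈ 0.46402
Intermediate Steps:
N(r, O) = O*r
N(-497, T(21))/((-290 + ((a(-12) - 15) - 38))²) = (-13*(-497))/((-290 + (((-3 - 12)² - 15) - 38))²) = 6461/((-290 + (((-15)² - 15) - 38))²) = 6461/((-290 + ((225 - 15) - 38))²) = 6461/((-290 + (210 - 38))²) = 6461/((-290 + 172)²) = 6461/((-118)²) = 6461/13924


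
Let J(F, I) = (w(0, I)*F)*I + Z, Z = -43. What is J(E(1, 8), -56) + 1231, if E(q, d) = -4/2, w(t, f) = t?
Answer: 1188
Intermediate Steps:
E(q, d) = -2 (E(q, d) = -4*½ = -2)
J(F, I) = -43 (J(F, I) = (0*F)*I - 43 = 0*I - 43 = 0 - 43 = -43)
J(E(1, 8), -56) + 1231 = -43 + 1231 = 1188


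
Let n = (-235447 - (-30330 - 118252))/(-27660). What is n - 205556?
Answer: -379039473/1844 ≈ -2.0555e+5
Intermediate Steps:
n = 5791/1844 (n = (-235447 - 1*(-148582))*(-1/27660) = (-235447 + 148582)*(-1/27660) = -86865*(-1/27660) = 5791/1844 ≈ 3.1405)
n - 205556 = 5791/1844 - 205556 = -379039473/1844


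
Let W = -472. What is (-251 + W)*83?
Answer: -60009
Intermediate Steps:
(-251 + W)*83 = (-251 - 472)*83 = -723*83 = -60009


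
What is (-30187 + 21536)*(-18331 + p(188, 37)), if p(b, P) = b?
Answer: 156955093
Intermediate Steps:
(-30187 + 21536)*(-18331 + p(188, 37)) = (-30187 + 21536)*(-18331 + 188) = -8651*(-18143) = 156955093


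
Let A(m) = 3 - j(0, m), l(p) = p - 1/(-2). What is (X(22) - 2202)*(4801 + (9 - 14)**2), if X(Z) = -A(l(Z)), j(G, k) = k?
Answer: -10532745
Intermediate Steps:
l(p) = 1/2 + p (l(p) = p - 1*(-1/2) = p + 1/2 = 1/2 + p)
A(m) = 3 - m
X(Z) = -5/2 + Z (X(Z) = -(3 - (1/2 + Z)) = -(3 + (-1/2 - Z)) = -(5/2 - Z) = -5/2 + Z)
(X(22) - 2202)*(4801 + (9 - 14)**2) = ((-5/2 + 22) - 2202)*(4801 + (9 - 14)**2) = (39/2 - 2202)*(4801 + (-5)**2) = -4365*(4801 + 25)/2 = -4365/2*4826 = -10532745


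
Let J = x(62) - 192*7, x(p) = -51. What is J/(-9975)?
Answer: 93/665 ≈ 0.13985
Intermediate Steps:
J = -1395 (J = -51 - 192*7 = -51 - 1*1344 = -51 - 1344 = -1395)
J/(-9975) = -1395/(-9975) = -1395*(-1/9975) = 93/665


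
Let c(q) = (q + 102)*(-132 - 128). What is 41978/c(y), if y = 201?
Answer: -20989/39390 ≈ -0.53285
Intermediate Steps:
c(q) = -26520 - 260*q (c(q) = (102 + q)*(-260) = -26520 - 260*q)
41978/c(y) = 41978/(-26520 - 260*201) = 41978/(-26520 - 52260) = 41978/(-78780) = 41978*(-1/78780) = -20989/39390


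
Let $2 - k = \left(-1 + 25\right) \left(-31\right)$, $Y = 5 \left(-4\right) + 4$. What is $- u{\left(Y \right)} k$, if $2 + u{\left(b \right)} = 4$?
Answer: $-1492$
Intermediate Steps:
$Y = -16$ ($Y = -20 + 4 = -16$)
$u{\left(b \right)} = 2$ ($u{\left(b \right)} = -2 + 4 = 2$)
$k = 746$ ($k = 2 - \left(-1 + 25\right) \left(-31\right) = 2 - 24 \left(-31\right) = 2 - -744 = 2 + 744 = 746$)
$- u{\left(Y \right)} k = \left(-1\right) 2 \cdot 746 = \left(-2\right) 746 = -1492$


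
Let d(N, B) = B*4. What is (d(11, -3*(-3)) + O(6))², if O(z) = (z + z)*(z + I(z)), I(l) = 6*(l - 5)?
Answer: 32400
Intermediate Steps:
I(l) = -30 + 6*l (I(l) = 6*(-5 + l) = -30 + 6*l)
O(z) = 2*z*(-30 + 7*z) (O(z) = (z + z)*(z + (-30 + 6*z)) = (2*z)*(-30 + 7*z) = 2*z*(-30 + 7*z))
d(N, B) = 4*B
(d(11, -3*(-3)) + O(6))² = (4*(-3*(-3)) + 2*6*(-30 + 7*6))² = (4*9 + 2*6*(-30 + 42))² = (36 + 2*6*12)² = (36 + 144)² = 180² = 32400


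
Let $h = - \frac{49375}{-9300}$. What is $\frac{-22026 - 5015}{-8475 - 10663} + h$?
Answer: $\frac{3418343}{508524} \approx 6.7221$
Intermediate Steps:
$h = \frac{1975}{372}$ ($h = \left(-49375\right) \left(- \frac{1}{9300}\right) = \frac{1975}{372} \approx 5.3091$)
$\frac{-22026 - 5015}{-8475 - 10663} + h = \frac{-22026 - 5015}{-8475 - 10663} + \frac{1975}{372} = - \frac{27041}{-19138} + \frac{1975}{372} = \left(-27041\right) \left(- \frac{1}{19138}\right) + \frac{1975}{372} = \frac{3863}{2734} + \frac{1975}{372} = \frac{3418343}{508524}$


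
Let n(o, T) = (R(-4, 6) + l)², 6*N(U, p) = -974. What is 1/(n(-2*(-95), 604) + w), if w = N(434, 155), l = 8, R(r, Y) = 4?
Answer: -3/55 ≈ -0.054545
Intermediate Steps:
N(U, p) = -487/3 (N(U, p) = (⅙)*(-974) = -487/3)
w = -487/3 ≈ -162.33
n(o, T) = 144 (n(o, T) = (4 + 8)² = 12² = 144)
1/(n(-2*(-95), 604) + w) = 1/(144 - 487/3) = 1/(-55/3) = -3/55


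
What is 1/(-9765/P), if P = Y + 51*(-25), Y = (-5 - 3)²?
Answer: 173/1395 ≈ 0.12401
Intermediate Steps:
Y = 64 (Y = (-8)² = 64)
P = -1211 (P = 64 + 51*(-25) = 64 - 1275 = -1211)
1/(-9765/P) = 1/(-9765/(-1211)) = 1/(-9765*(-1/1211)) = 1/(1395/173) = 173/1395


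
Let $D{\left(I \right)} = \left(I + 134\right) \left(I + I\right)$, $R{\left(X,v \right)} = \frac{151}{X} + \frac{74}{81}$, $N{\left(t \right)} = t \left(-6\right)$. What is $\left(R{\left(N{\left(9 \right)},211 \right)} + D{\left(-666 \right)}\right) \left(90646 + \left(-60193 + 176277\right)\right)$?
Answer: $\frac{1318441052755}{9} \approx 1.4649 \cdot 10^{11}$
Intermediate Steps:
$N{\left(t \right)} = - 6 t$
$R{\left(X,v \right)} = \frac{74}{81} + \frac{151}{X}$ ($R{\left(X,v \right)} = \frac{151}{X} + 74 \cdot \frac{1}{81} = \frac{151}{X} + \frac{74}{81} = \frac{74}{81} + \frac{151}{X}$)
$D{\left(I \right)} = 2 I \left(134 + I\right)$ ($D{\left(I \right)} = \left(134 + I\right) 2 I = 2 I \left(134 + I\right)$)
$\left(R{\left(N{\left(9 \right)},211 \right)} + D{\left(-666 \right)}\right) \left(90646 + \left(-60193 + 176277\right)\right) = \left(\left(\frac{74}{81} + \frac{151}{\left(-6\right) 9}\right) + 2 \left(-666\right) \left(134 - 666\right)\right) \left(90646 + \left(-60193 + 176277\right)\right) = \left(\left(\frac{74}{81} + \frac{151}{-54}\right) + 2 \left(-666\right) \left(-532\right)\right) \left(90646 + 116084\right) = \left(\left(\frac{74}{81} + 151 \left(- \frac{1}{54}\right)\right) + 708624\right) 206730 = \left(\left(\frac{74}{81} - \frac{151}{54}\right) + 708624\right) 206730 = \left(- \frac{305}{162} + 708624\right) 206730 = \frac{114796783}{162} \cdot 206730 = \frac{1318441052755}{9}$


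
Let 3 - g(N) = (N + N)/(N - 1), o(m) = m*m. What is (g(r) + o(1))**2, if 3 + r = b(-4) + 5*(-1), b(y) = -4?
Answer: 784/169 ≈ 4.6391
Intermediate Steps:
o(m) = m**2
r = -12 (r = -3 + (-4 + 5*(-1)) = -3 + (-4 - 5) = -3 - 9 = -12)
g(N) = 3 - 2*N/(-1 + N) (g(N) = 3 - (N + N)/(N - 1) = 3 - 2*N/(-1 + N))
(g(r) + o(1))**2 = ((-3 - 12)/(-1 - 12) + 1**2)**2 = (-15/(-13) + 1)**2 = (-1/13*(-15) + 1)**2 = (15/13 + 1)**2 = (28/13)**2 = 784/169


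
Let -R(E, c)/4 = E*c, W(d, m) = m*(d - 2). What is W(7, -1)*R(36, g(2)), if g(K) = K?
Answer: 1440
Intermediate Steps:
W(d, m) = m*(-2 + d)
R(E, c) = -4*E*c
W(7, -1)*R(36, g(2)) = (-(-2 + 7))*(-4*36*2) = -1*5*(-288) = -5*(-288) = 1440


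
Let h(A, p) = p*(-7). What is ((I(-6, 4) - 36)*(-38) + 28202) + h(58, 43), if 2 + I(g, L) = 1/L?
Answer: 58671/2 ≈ 29336.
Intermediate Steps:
I(g, L) = -2 + 1/L
h(A, p) = -7*p
((I(-6, 4) - 36)*(-38) + 28202) + h(58, 43) = (((-2 + 1/4) - 36)*(-38) + 28202) - 7*43 = (((-2 + ¼) - 36)*(-38) + 28202) - 301 = ((-7/4 - 36)*(-38) + 28202) - 301 = (-151/4*(-38) + 28202) - 301 = (2869/2 + 28202) - 301 = 59273/2 - 301 = 58671/2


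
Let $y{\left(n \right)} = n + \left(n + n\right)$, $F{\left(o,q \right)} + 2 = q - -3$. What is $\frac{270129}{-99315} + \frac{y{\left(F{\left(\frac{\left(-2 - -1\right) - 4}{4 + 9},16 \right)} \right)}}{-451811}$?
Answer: $- \frac{40684106228}{14957203155} \approx -2.72$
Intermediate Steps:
$F{\left(o,q \right)} = 1 + q$ ($F{\left(o,q \right)} = -2 + \left(q - -3\right) = -2 + \left(q + 3\right) = -2 + \left(3 + q\right) = 1 + q$)
$y{\left(n \right)} = 3 n$ ($y{\left(n \right)} = n + 2 n = 3 n$)
$\frac{270129}{-99315} + \frac{y{\left(F{\left(\frac{\left(-2 - -1\right) - 4}{4 + 9},16 \right)} \right)}}{-451811} = \frac{270129}{-99315} + \frac{3 \left(1 + 16\right)}{-451811} = 270129 \left(- \frac{1}{99315}\right) + 3 \cdot 17 \left(- \frac{1}{451811}\right) = - \frac{90043}{33105} + 51 \left(- \frac{1}{451811}\right) = - \frac{90043}{33105} - \frac{51}{451811} = - \frac{40684106228}{14957203155}$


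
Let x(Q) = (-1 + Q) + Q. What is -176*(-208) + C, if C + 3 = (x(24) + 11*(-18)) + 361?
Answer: 36815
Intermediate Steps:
x(Q) = -1 + 2*Q
C = 207 (C = -3 + (((-1 + 2*24) + 11*(-18)) + 361) = -3 + (((-1 + 48) - 198) + 361) = -3 + ((47 - 198) + 361) = -3 + (-151 + 361) = -3 + 210 = 207)
-176*(-208) + C = -176*(-208) + 207 = 36608 + 207 = 36815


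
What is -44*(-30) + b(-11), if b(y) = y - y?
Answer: 1320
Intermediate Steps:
b(y) = 0
-44*(-30) + b(-11) = -44*(-30) + 0 = 1320 + 0 = 1320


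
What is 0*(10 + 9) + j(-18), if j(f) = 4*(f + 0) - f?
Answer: -54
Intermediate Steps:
j(f) = 3*f (j(f) = 4*f - f = 3*f)
0*(10 + 9) + j(-18) = 0*(10 + 9) + 3*(-18) = 0*19 - 54 = 0 - 54 = -54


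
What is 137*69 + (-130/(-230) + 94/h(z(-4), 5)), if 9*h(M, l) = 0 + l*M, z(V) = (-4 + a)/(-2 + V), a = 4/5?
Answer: 898915/92 ≈ 9770.8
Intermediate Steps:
a = ⅘ (a = 4*(⅕) = ⅘ ≈ 0.80000)
z(V) = -16/(5*(-2 + V)) (z(V) = (-4 + ⅘)/(-2 + V) = -16/(5*(-2 + V)))
h(M, l) = M*l/9 (h(M, l) = (0 + l*M)/9 = (0 + M*l)/9 = (M*l)/9 = M*l/9)
137*69 + (-130/(-230) + 94/h(z(-4), 5)) = 137*69 + (-130/(-230) + 94/(((⅑)*(-16/(-10 + 5*(-4)))*5))) = 9453 + (-130*(-1/230) + 94/(((⅑)*(-16/(-10 - 20))*5))) = 9453 + (13/23 + 94/(((⅑)*(-16/(-30))*5))) = 9453 + (13/23 + 94/(((⅑)*(-16*(-1/30))*5))) = 9453 + (13/23 + 94/(((⅑)*(8/15)*5))) = 9453 + (13/23 + 94/(8/27)) = 9453 + (13/23 + 94*(27/8)) = 9453 + (13/23 + 1269/4) = 9453 + 29239/92 = 898915/92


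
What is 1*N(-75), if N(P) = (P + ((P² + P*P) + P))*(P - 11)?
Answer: -954600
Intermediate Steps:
N(P) = (-11 + P)*(2*P + 2*P²) (N(P) = (P + ((P² + P²) + P))*(-11 + P) = (P + (2*P² + P))*(-11 + P) = (P + (P + 2*P²))*(-11 + P) = (2*P + 2*P²)*(-11 + P) = (-11 + P)*(2*P + 2*P²))
1*N(-75) = 1*(2*(-75)*(-11 + (-75)² - 10*(-75))) = 1*(2*(-75)*(-11 + 5625 + 750)) = 1*(2*(-75)*6364) = 1*(-954600) = -954600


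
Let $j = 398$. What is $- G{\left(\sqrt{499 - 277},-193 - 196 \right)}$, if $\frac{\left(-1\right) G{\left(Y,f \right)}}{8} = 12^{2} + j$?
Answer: $4336$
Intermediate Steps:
$G{\left(Y,f \right)} = -4336$ ($G{\left(Y,f \right)} = - 8 \left(12^{2} + 398\right) = - 8 \left(144 + 398\right) = \left(-8\right) 542 = -4336$)
$- G{\left(\sqrt{499 - 277},-193 - 196 \right)} = \left(-1\right) \left(-4336\right) = 4336$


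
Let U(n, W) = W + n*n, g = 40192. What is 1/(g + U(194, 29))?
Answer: 1/77857 ≈ 1.2844e-5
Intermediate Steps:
U(n, W) = W + n**2
1/(g + U(194, 29)) = 1/(40192 + (29 + 194**2)) = 1/(40192 + (29 + 37636)) = 1/(40192 + 37665) = 1/77857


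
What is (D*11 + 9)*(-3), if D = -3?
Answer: 72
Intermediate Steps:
(D*11 + 9)*(-3) = (-3*11 + 9)*(-3) = (-33 + 9)*(-3) = -24*(-3) = 72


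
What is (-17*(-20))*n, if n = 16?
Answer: 5440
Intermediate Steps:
(-17*(-20))*n = -17*(-20)*16 = 340*16 = 5440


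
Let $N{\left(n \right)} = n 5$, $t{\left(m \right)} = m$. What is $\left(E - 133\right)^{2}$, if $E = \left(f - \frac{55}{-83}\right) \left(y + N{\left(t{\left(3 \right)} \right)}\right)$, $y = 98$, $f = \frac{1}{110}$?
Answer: $\frac{271713030121}{83356900} \approx 3259.6$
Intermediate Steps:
$f = \frac{1}{110} \approx 0.0090909$
$N{\left(n \right)} = 5 n$
$E = \frac{693029}{9130}$ ($E = \left(\frac{1}{110} - \frac{55}{-83}\right) \left(98 + 5 \cdot 3\right) = \left(\frac{1}{110} - - \frac{55}{83}\right) \left(98 + 15\right) = \left(\frac{1}{110} + \frac{55}{83}\right) 113 = \frac{6133}{9130} \cdot 113 = \frac{693029}{9130} \approx 75.907$)
$\left(E - 133\right)^{2} = \left(\frac{693029}{9130} - 133\right)^{2} = \left(- \frac{521261}{9130}\right)^{2} = \frac{271713030121}{83356900}$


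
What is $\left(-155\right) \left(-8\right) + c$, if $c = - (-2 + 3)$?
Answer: $1239$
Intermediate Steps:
$c = -1$ ($c = \left(-1\right) 1 = -1$)
$\left(-155\right) \left(-8\right) + c = \left(-155\right) \left(-8\right) - 1 = 1240 - 1 = 1239$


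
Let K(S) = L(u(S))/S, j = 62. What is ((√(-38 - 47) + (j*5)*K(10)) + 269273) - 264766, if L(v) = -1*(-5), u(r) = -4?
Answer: 4662 + I*√85 ≈ 4662.0 + 9.2195*I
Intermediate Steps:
L(v) = 5
K(S) = 5/S
((√(-38 - 47) + (j*5)*K(10)) + 269273) - 264766 = ((√(-38 - 47) + (62*5)*(5/10)) + 269273) - 264766 = ((√(-85) + 310*(5*(⅒))) + 269273) - 264766 = ((I*√85 + 310*(½)) + 269273) - 264766 = ((I*√85 + 155) + 269273) - 264766 = ((155 + I*√85) + 269273) - 264766 = (269428 + I*√85) - 264766 = 4662 + I*√85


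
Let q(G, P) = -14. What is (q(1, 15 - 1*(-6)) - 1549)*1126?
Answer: -1759938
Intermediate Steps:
(q(1, 15 - 1*(-6)) - 1549)*1126 = (-14 - 1549)*1126 = -1563*1126 = -1759938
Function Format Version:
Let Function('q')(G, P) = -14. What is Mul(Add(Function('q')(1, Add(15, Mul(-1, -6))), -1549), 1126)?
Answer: -1759938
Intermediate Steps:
Mul(Add(Function('q')(1, Add(15, Mul(-1, -6))), -1549), 1126) = Mul(Add(-14, -1549), 1126) = Mul(-1563, 1126) = -1759938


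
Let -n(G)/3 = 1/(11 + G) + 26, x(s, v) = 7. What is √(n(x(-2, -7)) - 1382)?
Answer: I*√52566/6 ≈ 38.212*I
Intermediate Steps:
n(G) = -78 - 3/(11 + G) (n(G) = -3*(1/(11 + G) + 26) = -3*(26 + 1/(11 + G)) = -78 - 3/(11 + G))
√(n(x(-2, -7)) - 1382) = √(3*(-287 - 26*7)/(11 + 7) - 1382) = √(3*(-287 - 182)/18 - 1382) = √(3*(1/18)*(-469) - 1382) = √(-469/6 - 1382) = √(-8761/6) = I*√52566/6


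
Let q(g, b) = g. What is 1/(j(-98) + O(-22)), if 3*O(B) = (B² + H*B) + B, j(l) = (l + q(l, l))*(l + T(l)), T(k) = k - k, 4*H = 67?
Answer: 6/115435 ≈ 5.1977e-5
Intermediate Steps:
H = 67/4 (H = (¼)*67 = 67/4 ≈ 16.750)
T(k) = 0
j(l) = 2*l² (j(l) = (l + l)*(l + 0) = (2*l)*l = 2*l²)
O(B) = B²/3 + 71*B/12 (O(B) = ((B² + 67*B/4) + B)/3 = (B² + 71*B/4)/3 = B²/3 + 71*B/12)
1/(j(-98) + O(-22)) = 1/(2*(-98)² + (1/12)*(-22)*(71 + 4*(-22))) = 1/(2*9604 + (1/12)*(-22)*(71 - 88)) = 1/(19208 + (1/12)*(-22)*(-17)) = 1/(19208 + 187/6) = 1/(115435/6) = 6/115435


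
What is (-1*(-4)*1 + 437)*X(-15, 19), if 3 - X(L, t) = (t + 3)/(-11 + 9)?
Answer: 6174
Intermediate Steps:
X(L, t) = 9/2 + t/2 (X(L, t) = 3 - (t + 3)/(-11 + 9) = 3 - (3 + t)/(-2) = 3 - (3 + t)*(-1)/2 = 3 - (-3/2 - t/2) = 3 + (3/2 + t/2) = 9/2 + t/2)
(-1*(-4)*1 + 437)*X(-15, 19) = (-1*(-4)*1 + 437)*(9/2 + (1/2)*19) = (4*1 + 437)*(9/2 + 19/2) = (4 + 437)*14 = 441*14 = 6174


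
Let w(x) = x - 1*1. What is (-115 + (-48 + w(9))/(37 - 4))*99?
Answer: -11505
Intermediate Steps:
w(x) = -1 + x (w(x) = x - 1 = -1 + x)
(-115 + (-48 + w(9))/(37 - 4))*99 = (-115 + (-48 + (-1 + 9))/(37 - 4))*99 = (-115 + (-48 + 8)/33)*99 = (-115 - 40*1/33)*99 = (-115 - 40/33)*99 = -3835/33*99 = -11505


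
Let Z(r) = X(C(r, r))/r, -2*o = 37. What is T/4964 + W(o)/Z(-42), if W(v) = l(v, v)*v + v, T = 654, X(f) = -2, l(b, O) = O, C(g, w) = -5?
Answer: 33749649/4964 ≈ 6798.9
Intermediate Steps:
o = -37/2 (o = -½*37 = -37/2 ≈ -18.500)
W(v) = v + v² (W(v) = v*v + v = v² + v = v + v²)
Z(r) = -2/r
T/4964 + W(o)/Z(-42) = 654/4964 + (-37*(1 - 37/2)/2)/((-2/(-42))) = 654*(1/4964) + (-37/2*(-35/2))/((-2*(-1/42))) = 327/2482 + 1295/(4*(1/21)) = 327/2482 + (1295/4)*21 = 327/2482 + 27195/4 = 33749649/4964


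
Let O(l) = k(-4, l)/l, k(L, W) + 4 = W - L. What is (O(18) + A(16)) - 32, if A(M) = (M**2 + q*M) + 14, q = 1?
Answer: 255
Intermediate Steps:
k(L, W) = -4 + W - L (k(L, W) = -4 + (W - L) = -4 + W - L)
A(M) = 14 + M + M**2 (A(M) = (M**2 + 1*M) + 14 = (M**2 + M) + 14 = (M + M**2) + 14 = 14 + M + M**2)
O(l) = 1 (O(l) = (-4 + l - 1*(-4))/l = (-4 + l + 4)/l = l/l = 1)
(O(18) + A(16)) - 32 = (1 + (14 + 16 + 16**2)) - 32 = (1 + (14 + 16 + 256)) - 32 = (1 + 286) - 32 = 287 - 32 = 255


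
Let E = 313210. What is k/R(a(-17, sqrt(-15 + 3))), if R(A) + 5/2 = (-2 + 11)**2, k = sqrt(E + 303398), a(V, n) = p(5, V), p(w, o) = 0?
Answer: 24*sqrt(4282)/157 ≈ 10.003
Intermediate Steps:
a(V, n) = 0
k = 12*sqrt(4282) (k = sqrt(313210 + 303398) = sqrt(616608) = 12*sqrt(4282) ≈ 785.24)
R(A) = 157/2 (R(A) = -5/2 + (-2 + 11)**2 = -5/2 + 9**2 = -5/2 + 81 = 157/2)
k/R(a(-17, sqrt(-15 + 3))) = (12*sqrt(4282))/(157/2) = (12*sqrt(4282))*(2/157) = 24*sqrt(4282)/157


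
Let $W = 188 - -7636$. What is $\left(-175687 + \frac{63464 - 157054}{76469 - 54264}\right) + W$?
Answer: $- \frac{745498301}{4441} \approx -1.6787 \cdot 10^{5}$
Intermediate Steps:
$W = 7824$ ($W = 188 + 7636 = 7824$)
$\left(-175687 + \frac{63464 - 157054}{76469 - 54264}\right) + W = \left(-175687 + \frac{63464 - 157054}{76469 - 54264}\right) + 7824 = \left(-175687 - \frac{93590}{22205}\right) + 7824 = \left(-175687 - \frac{18718}{4441}\right) + 7824 = - \frac{780244685}{4441} + 7824 = - \frac{745498301}{4441}$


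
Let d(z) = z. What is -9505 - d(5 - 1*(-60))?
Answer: -9570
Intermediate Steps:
-9505 - d(5 - 1*(-60)) = -9505 - (5 - 1*(-60)) = -9505 - (5 + 60) = -9505 - 1*65 = -9505 - 65 = -9570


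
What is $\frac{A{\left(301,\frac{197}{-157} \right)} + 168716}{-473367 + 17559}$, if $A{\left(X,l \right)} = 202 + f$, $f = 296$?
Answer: $- \frac{84607}{227904} \approx -0.37124$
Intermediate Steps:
$A{\left(X,l \right)} = 498$ ($A{\left(X,l \right)} = 202 + 296 = 498$)
$\frac{A{\left(301,\frac{197}{-157} \right)} + 168716}{-473367 + 17559} = \frac{498 + 168716}{-473367 + 17559} = \frac{169214}{-455808} = 169214 \left(- \frac{1}{455808}\right) = - \frac{84607}{227904}$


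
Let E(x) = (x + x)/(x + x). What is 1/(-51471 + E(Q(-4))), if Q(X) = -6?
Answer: -1/51470 ≈ -1.9429e-5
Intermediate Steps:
E(x) = 1 (E(x) = (2*x)/((2*x)) = (2*x)*(1/(2*x)) = 1)
1/(-51471 + E(Q(-4))) = 1/(-51471 + 1) = 1/(-51470) = -1/51470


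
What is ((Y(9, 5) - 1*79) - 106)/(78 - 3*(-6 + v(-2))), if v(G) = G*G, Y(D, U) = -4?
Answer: -9/4 ≈ -2.2500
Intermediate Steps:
v(G) = G**2
((Y(9, 5) - 1*79) - 106)/(78 - 3*(-6 + v(-2))) = ((-4 - 1*79) - 106)/(78 - 3*(-6 + (-2)**2)) = ((-4 - 79) - 106)/(78 - 3*(-6 + 4)) = (-83 - 106)/(78 - 3*(-2)) = -189/(78 + 6) = -189/84 = -189*1/84 = -9/4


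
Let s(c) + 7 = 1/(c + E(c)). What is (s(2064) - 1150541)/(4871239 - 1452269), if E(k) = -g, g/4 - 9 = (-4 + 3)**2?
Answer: -2328709151/6919995280 ≈ -0.33652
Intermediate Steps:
g = 40 (g = 36 + 4*(-4 + 3)**2 = 36 + 4*(-1)**2 = 36 + 4*1 = 36 + 4 = 40)
E(k) = -40 (E(k) = -1*40 = -40)
s(c) = -7 + 1/(-40 + c) (s(c) = -7 + 1/(c - 40) = -7 + 1/(-40 + c))
(s(2064) - 1150541)/(4871239 - 1452269) = ((281 - 7*2064)/(-40 + 2064) - 1150541)/(4871239 - 1452269) = ((281 - 14448)/2024 - 1150541)/3418970 = ((1/2024)*(-14167) - 1150541)*(1/3418970) = (-14167/2024 - 1150541)*(1/3418970) = -2328709151/2024*1/3418970 = -2328709151/6919995280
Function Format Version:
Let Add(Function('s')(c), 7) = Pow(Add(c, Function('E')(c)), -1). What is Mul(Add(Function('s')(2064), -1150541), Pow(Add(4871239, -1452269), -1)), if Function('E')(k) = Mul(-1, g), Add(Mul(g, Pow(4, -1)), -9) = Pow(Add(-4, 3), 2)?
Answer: Rational(-2328709151, 6919995280) ≈ -0.33652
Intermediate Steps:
g = 40 (g = Add(36, Mul(4, Pow(Add(-4, 3), 2))) = Add(36, Mul(4, Pow(-1, 2))) = Add(36, Mul(4, 1)) = Add(36, 4) = 40)
Function('E')(k) = -40 (Function('E')(k) = Mul(-1, 40) = -40)
Function('s')(c) = Add(-7, Pow(Add(-40, c), -1)) (Function('s')(c) = Add(-7, Pow(Add(c, -40), -1)) = Add(-7, Pow(Add(-40, c), -1)))
Mul(Add(Function('s')(2064), -1150541), Pow(Add(4871239, -1452269), -1)) = Mul(Add(Mul(Pow(Add(-40, 2064), -1), Add(281, Mul(-7, 2064))), -1150541), Pow(Add(4871239, -1452269), -1)) = Mul(Add(Mul(Pow(2024, -1), Add(281, -14448)), -1150541), Pow(3418970, -1)) = Mul(Add(Mul(Rational(1, 2024), -14167), -1150541), Rational(1, 3418970)) = Mul(Add(Rational(-14167, 2024), -1150541), Rational(1, 3418970)) = Mul(Rational(-2328709151, 2024), Rational(1, 3418970)) = Rational(-2328709151, 6919995280)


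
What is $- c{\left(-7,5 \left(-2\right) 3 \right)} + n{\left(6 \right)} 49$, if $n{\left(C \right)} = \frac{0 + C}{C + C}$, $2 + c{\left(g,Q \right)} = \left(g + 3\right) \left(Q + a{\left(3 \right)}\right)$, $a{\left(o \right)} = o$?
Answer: $- \frac{163}{2} \approx -81.5$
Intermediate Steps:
$c{\left(g,Q \right)} = -2 + \left(3 + Q\right) \left(3 + g\right)$ ($c{\left(g,Q \right)} = -2 + \left(g + 3\right) \left(Q + 3\right) = -2 + \left(3 + g\right) \left(3 + Q\right) = -2 + \left(3 + Q\right) \left(3 + g\right)$)
$n{\left(C \right)} = \frac{1}{2}$ ($n{\left(C \right)} = \frac{C}{2 C} = C \frac{1}{2 C} = \frac{1}{2}$)
$- c{\left(-7,5 \left(-2\right) 3 \right)} + n{\left(6 \right)} 49 = - (7 + 3 \cdot 5 \left(-2\right) 3 + 3 \left(-7\right) + 5 \left(-2\right) 3 \left(-7\right)) + \frac{1}{2} \cdot 49 = - (7 + 3 \left(\left(-10\right) 3\right) - 21 + \left(-10\right) 3 \left(-7\right)) + \frac{49}{2} = - (7 + 3 \left(-30\right) - 21 - -210) + \frac{49}{2} = - (7 - 90 - 21 + 210) + \frac{49}{2} = \left(-1\right) 106 + \frac{49}{2} = -106 + \frac{49}{2} = - \frac{163}{2}$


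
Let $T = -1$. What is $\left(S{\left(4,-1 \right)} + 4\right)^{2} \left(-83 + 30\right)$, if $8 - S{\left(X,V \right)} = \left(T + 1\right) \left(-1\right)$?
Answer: $-7632$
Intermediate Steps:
$S{\left(X,V \right)} = 8$ ($S{\left(X,V \right)} = 8 - \left(-1 + 1\right) \left(-1\right) = 8 - 0 \left(-1\right) = 8 - 0 = 8 + 0 = 8$)
$\left(S{\left(4,-1 \right)} + 4\right)^{2} \left(-83 + 30\right) = \left(8 + 4\right)^{2} \left(-83 + 30\right) = 12^{2} \left(-53\right) = 144 \left(-53\right) = -7632$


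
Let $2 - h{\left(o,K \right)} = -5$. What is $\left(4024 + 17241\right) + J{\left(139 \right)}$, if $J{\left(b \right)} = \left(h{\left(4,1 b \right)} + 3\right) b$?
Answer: $22655$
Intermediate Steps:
$h{\left(o,K \right)} = 7$ ($h{\left(o,K \right)} = 2 - -5 = 2 + 5 = 7$)
$J{\left(b \right)} = 10 b$ ($J{\left(b \right)} = \left(7 + 3\right) b = 10 b$)
$\left(4024 + 17241\right) + J{\left(139 \right)} = \left(4024 + 17241\right) + 10 \cdot 139 = 21265 + 1390 = 22655$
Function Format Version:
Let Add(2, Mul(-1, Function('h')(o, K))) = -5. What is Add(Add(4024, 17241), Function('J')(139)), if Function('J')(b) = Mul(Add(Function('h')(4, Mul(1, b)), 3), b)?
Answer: 22655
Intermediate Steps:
Function('h')(o, K) = 7 (Function('h')(o, K) = Add(2, Mul(-1, -5)) = Add(2, 5) = 7)
Function('J')(b) = Mul(10, b) (Function('J')(b) = Mul(Add(7, 3), b) = Mul(10, b))
Add(Add(4024, 17241), Function('J')(139)) = Add(Add(4024, 17241), Mul(10, 139)) = Add(21265, 1390) = 22655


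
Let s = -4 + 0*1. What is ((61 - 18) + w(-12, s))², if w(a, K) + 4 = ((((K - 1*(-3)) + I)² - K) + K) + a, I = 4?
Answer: 1296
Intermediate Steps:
s = -4 (s = -4 + 0 = -4)
w(a, K) = -4 + a + (7 + K)² (w(a, K) = -4 + (((((K - 1*(-3)) + 4)² - K) + K) + a) = -4 + (((((K + 3) + 4)² - K) + K) + a) = -4 + (((((3 + K) + 4)² - K) + K) + a) = -4 + ((((7 + K)² - K) + K) + a) = -4 + ((7 + K)² + a) = -4 + (a + (7 + K)²) = -4 + a + (7 + K)²)
((61 - 18) + w(-12, s))² = ((61 - 18) + (-4 - 12 + (7 - 4)²))² = (43 + (-4 - 12 + 3²))² = (43 + (-4 - 12 + 9))² = (43 - 7)² = 36² = 1296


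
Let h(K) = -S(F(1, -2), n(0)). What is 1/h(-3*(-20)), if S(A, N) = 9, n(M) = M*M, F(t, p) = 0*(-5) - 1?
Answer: -⅑ ≈ -0.11111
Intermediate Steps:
F(t, p) = -1 (F(t, p) = 0 - 1 = -1)
n(M) = M²
h(K) = -9 (h(K) = -1*9 = -9)
1/h(-3*(-20)) = 1/(-9) = -⅑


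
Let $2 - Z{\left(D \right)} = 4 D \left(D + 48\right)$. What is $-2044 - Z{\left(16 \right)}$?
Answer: $2050$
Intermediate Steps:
$Z{\left(D \right)} = 2 - 4 D \left(48 + D\right)$ ($Z{\left(D \right)} = 2 - 4 D \left(D + 48\right) = 2 - 4 D \left(48 + D\right)$)
$-2044 - Z{\left(16 \right)} = -2044 - \left(2 - 3072 - 4 \cdot 16^{2}\right) = -2044 - \left(2 - 3072 - 1024\right) = -2044 - -4094 = -2044 + 4094 = 2050$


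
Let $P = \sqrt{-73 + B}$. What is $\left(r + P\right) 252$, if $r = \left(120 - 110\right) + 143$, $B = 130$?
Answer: $38556 + 252 \sqrt{57} \approx 40459.0$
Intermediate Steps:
$r = 153$ ($r = 10 + 143 = 153$)
$P = \sqrt{57}$ ($P = \sqrt{-73 + 130} = \sqrt{57} \approx 7.5498$)
$\left(r + P\right) 252 = \left(153 + \sqrt{57}\right) 252 = 38556 + 252 \sqrt{57}$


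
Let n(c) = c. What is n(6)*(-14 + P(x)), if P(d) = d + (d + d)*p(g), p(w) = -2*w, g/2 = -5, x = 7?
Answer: 1638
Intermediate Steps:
g = -10 (g = 2*(-5) = -10)
P(d) = 41*d (P(d) = d + (d + d)*(-2*(-10)) = d + (2*d)*20 = d + 40*d = 41*d)
n(6)*(-14 + P(x)) = 6*(-14 + 41*7) = 6*(-14 + 287) = 6*273 = 1638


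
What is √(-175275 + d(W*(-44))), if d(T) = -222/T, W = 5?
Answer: I*√2120815290/110 ≈ 418.66*I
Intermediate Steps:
√(-175275 + d(W*(-44))) = √(-175275 - 222/(5*(-44))) = √(-175275 - 222/(-220)) = √(-175275 - 222*(-1/220)) = √(-175275 + 111/110) = √(-19280139/110) = I*√2120815290/110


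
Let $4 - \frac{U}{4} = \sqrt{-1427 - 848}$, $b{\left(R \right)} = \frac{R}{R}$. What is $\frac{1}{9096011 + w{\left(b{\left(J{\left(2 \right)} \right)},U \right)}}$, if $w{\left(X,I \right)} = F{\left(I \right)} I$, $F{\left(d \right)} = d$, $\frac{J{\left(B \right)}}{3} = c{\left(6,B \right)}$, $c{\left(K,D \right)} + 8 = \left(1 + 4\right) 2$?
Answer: $\frac{i}{640 \sqrt{91} + 9059867 i} \approx 1.1038 \cdot 10^{-7} + 7.438 \cdot 10^{-11} i$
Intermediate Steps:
$c{\left(K,D \right)} = 2$ ($c{\left(K,D \right)} = -8 + \left(1 + 4\right) 2 = -8 + 5 \cdot 2 = -8 + 10 = 2$)
$J{\left(B \right)} = 6$ ($J{\left(B \right)} = 3 \cdot 2 = 6$)
$b{\left(R \right)} = 1$
$U = 16 - 20 i \sqrt{91}$ ($U = 16 - 4 \sqrt{-1427 - 848} = 16 - 4 \sqrt{-2275} = 16 - 4 \cdot 5 i \sqrt{91} = 16 - 20 i \sqrt{91} \approx 16.0 - 190.79 i$)
$w{\left(X,I \right)} = I^{2}$ ($w{\left(X,I \right)} = I I = I^{2}$)
$\frac{1}{9096011 + w{\left(b{\left(J{\left(2 \right)} \right)},U \right)}} = \frac{1}{9096011 + \left(16 - 20 i \sqrt{91}\right)^{2}}$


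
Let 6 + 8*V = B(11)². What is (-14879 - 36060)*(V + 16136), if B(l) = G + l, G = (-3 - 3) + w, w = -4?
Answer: -6575358937/8 ≈ -8.2192e+8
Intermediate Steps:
G = -10 (G = (-3 - 3) - 4 = -6 - 4 = -10)
B(l) = -10 + l
V = -5/8 (V = -¾ + (-10 + 11)²/8 = -¾ + (⅛)*1² = -¾ + (⅛)*1 = -¾ + ⅛ = -5/8 ≈ -0.62500)
(-14879 - 36060)*(V + 16136) = (-14879 - 36060)*(-5/8 + 16136) = -50939*129083/8 = -6575358937/8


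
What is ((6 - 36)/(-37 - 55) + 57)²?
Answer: 6953769/2116 ≈ 3286.3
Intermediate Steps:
((6 - 36)/(-37 - 55) + 57)² = (-30/(-92) + 57)² = (-30*(-1/92) + 57)² = (15/46 + 57)² = (2637/46)² = 6953769/2116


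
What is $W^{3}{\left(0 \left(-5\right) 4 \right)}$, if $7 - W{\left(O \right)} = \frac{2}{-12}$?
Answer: $\frac{79507}{216} \approx 368.09$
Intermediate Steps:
$W{\left(O \right)} = \frac{43}{6}$ ($W{\left(O \right)} = 7 - \frac{2}{-12} = 7 - 2 \left(- \frac{1}{12}\right) = 7 - - \frac{1}{6} = 7 + \frac{1}{6} = \frac{43}{6}$)
$W^{3}{\left(0 \left(-5\right) 4 \right)} = \left(\frac{43}{6}\right)^{3} = \frac{79507}{216}$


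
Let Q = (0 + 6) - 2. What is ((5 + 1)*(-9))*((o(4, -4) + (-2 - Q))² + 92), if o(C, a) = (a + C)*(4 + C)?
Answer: -6912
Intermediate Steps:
o(C, a) = (4 + C)*(C + a) (o(C, a) = (C + a)*(4 + C) = (4 + C)*(C + a))
Q = 4 (Q = 6 - 2 = 4)
((5 + 1)*(-9))*((o(4, -4) + (-2 - Q))² + 92) = ((5 + 1)*(-9))*(((4² + 4*4 + 4*(-4) + 4*(-4)) + (-2 - 1*4))² + 92) = (6*(-9))*(((16 + 16 - 16 - 16) + (-2 - 4))² + 92) = -54*((0 - 6)² + 92) = -54*((-6)² + 92) = -54*(36 + 92) = -54*128 = -6912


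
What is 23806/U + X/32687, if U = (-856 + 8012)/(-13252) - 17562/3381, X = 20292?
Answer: -2904971639446762/699845176935 ≈ -4150.9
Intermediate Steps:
U = -21410505/3733751 (U = 7156*(-1/13252) - 17562*1/3381 = -1789/3313 - 5854/1127 = -21410505/3733751 ≈ -5.7343)
23806/U + X/32687 = 23806/(-21410505/3733751) + 20292/32687 = 23806*(-3733751/21410505) + 20292*(1/32687) = -88885676306/21410505 + 20292/32687 = -2904971639446762/699845176935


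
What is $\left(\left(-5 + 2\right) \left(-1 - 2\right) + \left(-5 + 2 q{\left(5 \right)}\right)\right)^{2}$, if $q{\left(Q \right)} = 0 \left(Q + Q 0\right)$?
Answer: $16$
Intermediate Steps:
$q{\left(Q \right)} = 0$ ($q{\left(Q \right)} = 0 \left(Q + 0\right) = 0 Q = 0$)
$\left(\left(-5 + 2\right) \left(-1 - 2\right) + \left(-5 + 2 q{\left(5 \right)}\right)\right)^{2} = \left(\left(-5 + 2\right) \left(-1 - 2\right) + \left(-5 + 2 \cdot 0\right)\right)^{2} = \left(\left(-3\right) \left(-3\right) + \left(-5 + 0\right)\right)^{2} = \left(9 - 5\right)^{2} = 4^{2} = 16$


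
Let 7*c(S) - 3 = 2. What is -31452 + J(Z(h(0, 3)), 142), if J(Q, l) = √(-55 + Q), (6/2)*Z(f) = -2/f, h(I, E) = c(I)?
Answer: -31452 + I*√12585/15 ≈ -31452.0 + 7.4789*I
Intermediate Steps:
c(S) = 5/7 (c(S) = 3/7 + (⅐)*2 = 3/7 + 2/7 = 5/7)
h(I, E) = 5/7
Z(f) = -2/(3*f) (Z(f) = (-2/f)/3 = -2/(3*f))
-31452 + J(Z(h(0, 3)), 142) = -31452 + √(-55 - 2/(3*5/7)) = -31452 + √(-55 - ⅔*7/5) = -31452 + √(-55 - 14/15) = -31452 + √(-839/15) = -31452 + I*√12585/15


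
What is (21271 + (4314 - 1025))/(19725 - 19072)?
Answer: 24560/653 ≈ 37.611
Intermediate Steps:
(21271 + (4314 - 1025))/(19725 - 19072) = (21271 + 3289)/653 = 24560*(1/653) = 24560/653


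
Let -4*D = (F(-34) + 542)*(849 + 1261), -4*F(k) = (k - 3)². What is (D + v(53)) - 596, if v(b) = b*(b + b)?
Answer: -802769/8 ≈ -1.0035e+5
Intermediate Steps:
v(b) = 2*b² (v(b) = b*(2*b) = 2*b²)
F(k) = -(-3 + k)²/4 (F(k) = -(k - 3)²/4 = -(-3 + k)²/4)
D = -842945/8 (D = -(-(-3 - 34)²/4 + 542)*(849 + 1261)/4 = -(-¼*(-37)² + 542)*2110/4 = -(-¼*1369 + 542)*2110/4 = -(-1369/4 + 542)*2110/4 = -799*2110/16 = -¼*842945/2 = -842945/8 ≈ -1.0537e+5)
(D + v(53)) - 596 = (-842945/8 + 2*53²) - 596 = (-842945/8 + 2*2809) - 596 = (-842945/8 + 5618) - 596 = -798001/8 - 596 = -802769/8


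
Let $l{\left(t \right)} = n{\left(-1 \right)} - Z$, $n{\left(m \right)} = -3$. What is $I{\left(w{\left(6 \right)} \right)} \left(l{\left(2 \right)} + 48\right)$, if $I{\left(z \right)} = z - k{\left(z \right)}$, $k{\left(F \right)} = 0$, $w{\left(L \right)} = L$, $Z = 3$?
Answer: $252$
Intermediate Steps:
$l{\left(t \right)} = -6$ ($l{\left(t \right)} = -3 - 3 = -6$)
$I{\left(z \right)} = z$ ($I{\left(z \right)} = z - 0 = z + 0 = z$)
$I{\left(w{\left(6 \right)} \right)} \left(l{\left(2 \right)} + 48\right) = 6 \left(-6 + 48\right) = 6 \cdot 42 = 252$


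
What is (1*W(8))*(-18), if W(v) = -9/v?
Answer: 81/4 ≈ 20.250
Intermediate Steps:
(1*W(8))*(-18) = (1*(-9/8))*(-18) = -9/8*(-18) = 81/4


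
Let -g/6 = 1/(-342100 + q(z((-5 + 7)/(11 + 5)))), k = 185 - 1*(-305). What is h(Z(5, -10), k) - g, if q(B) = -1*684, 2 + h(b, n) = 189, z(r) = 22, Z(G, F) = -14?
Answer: 32050301/171392 ≈ 187.00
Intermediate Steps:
k = 490 (k = 185 + 305 = 490)
h(b, n) = 187 (h(b, n) = -2 + 189 = 187)
q(B) = -684
g = 3/171392 (g = -6/(-342100 - 684) = -6/(-342784) = -6*(-1/342784) = 3/171392 ≈ 1.7504e-5)
h(Z(5, -10), k) - g = 187 - 1*3/171392 = 187 - 3/171392 = 32050301/171392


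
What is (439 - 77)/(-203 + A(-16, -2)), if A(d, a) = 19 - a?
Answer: -181/91 ≈ -1.9890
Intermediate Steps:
(439 - 77)/(-203 + A(-16, -2)) = (439 - 77)/(-203 + (19 - 1*(-2))) = 362/(-203 + (19 + 2)) = 362/(-203 + 21) = 362/(-182) = 362*(-1/182) = -181/91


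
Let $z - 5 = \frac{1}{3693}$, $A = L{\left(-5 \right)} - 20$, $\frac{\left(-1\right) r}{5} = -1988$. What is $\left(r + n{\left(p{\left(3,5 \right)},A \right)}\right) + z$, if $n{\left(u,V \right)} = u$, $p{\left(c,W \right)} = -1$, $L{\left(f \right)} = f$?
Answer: $\frac{36723193}{3693} \approx 9944.0$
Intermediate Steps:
$r = 9940$ ($r = \left(-5\right) \left(-1988\right) = 9940$)
$A = -25$ ($A = -5 - 20 = -25$)
$z = \frac{18466}{3693}$ ($z = 5 + \frac{1}{3693} = \frac{18466}{3693} \approx 5.0003$)
$\left(r + n{\left(p{\left(3,5 \right)},A \right)}\right) + z = \left(9940 - 1\right) + \frac{18466}{3693} = 9939 + \frac{18466}{3693} = \frac{36723193}{3693}$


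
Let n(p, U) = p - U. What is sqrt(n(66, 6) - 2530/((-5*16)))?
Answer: sqrt(1466)/4 ≈ 9.5721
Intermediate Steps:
sqrt(n(66, 6) - 2530/((-5*16))) = sqrt((66 - 1*6) - 2530/((-5*16))) = sqrt((66 - 6) - 2530/(-80)) = sqrt(60 - 2530*(-1/80)) = sqrt(60 + 253/8) = sqrt(733/8) = sqrt(1466)/4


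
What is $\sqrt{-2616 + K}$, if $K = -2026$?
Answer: $i \sqrt{4642} \approx 68.132 i$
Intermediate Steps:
$\sqrt{-2616 + K} = \sqrt{-2616 - 2026} = \sqrt{-4642} = i \sqrt{4642}$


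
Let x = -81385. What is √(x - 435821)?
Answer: I*√517206 ≈ 719.17*I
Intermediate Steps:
√(x - 435821) = √(-81385 - 435821) = √(-517206) = I*√517206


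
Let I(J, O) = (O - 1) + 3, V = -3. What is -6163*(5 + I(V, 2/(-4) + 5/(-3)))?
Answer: -178727/6 ≈ -29788.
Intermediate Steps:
I(J, O) = 2 + O (I(J, O) = (-1 + O) + 3 = 2 + O)
-6163*(5 + I(V, 2/(-4) + 5/(-3))) = -6163*(5 + (2 + (2/(-4) + 5/(-3)))) = -6163*(5 + (2 + (2*(-¼) + 5*(-⅓)))) = -6163*(5 + (2 + (-½ - 5/3))) = -6163*(5 + (2 - 13/6)) = -6163*(5 - ⅙) = -6163*29/6 = -178727/6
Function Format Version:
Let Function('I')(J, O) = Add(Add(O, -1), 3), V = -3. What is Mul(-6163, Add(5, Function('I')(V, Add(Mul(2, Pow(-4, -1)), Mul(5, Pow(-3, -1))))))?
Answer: Rational(-178727, 6) ≈ -29788.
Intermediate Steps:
Function('I')(J, O) = Add(2, O) (Function('I')(J, O) = Add(Add(-1, O), 3) = Add(2, O))
Mul(-6163, Add(5, Function('I')(V, Add(Mul(2, Pow(-4, -1)), Mul(5, Pow(-3, -1)))))) = Mul(-6163, Add(5, Add(2, Add(Mul(2, Pow(-4, -1)), Mul(5, Pow(-3, -1)))))) = Mul(-6163, Add(5, Add(2, Add(Mul(2, Rational(-1, 4)), Mul(5, Rational(-1, 3)))))) = Mul(-6163, Add(5, Add(2, Add(Rational(-1, 2), Rational(-5, 3))))) = Mul(-6163, Add(5, Add(2, Rational(-13, 6)))) = Mul(-6163, Add(5, Rational(-1, 6))) = Mul(-6163, Rational(29, 6)) = Rational(-178727, 6)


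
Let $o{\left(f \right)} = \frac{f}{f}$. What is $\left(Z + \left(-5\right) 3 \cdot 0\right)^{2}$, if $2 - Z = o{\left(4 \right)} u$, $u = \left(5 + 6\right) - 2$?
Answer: $49$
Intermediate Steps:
$u = 9$ ($u = 11 - 2 = 9$)
$o{\left(f \right)} = 1$
$Z = -7$ ($Z = 2 - 1 \cdot 9 = 2 - 9 = -7$)
$\left(Z + \left(-5\right) 3 \cdot 0\right)^{2} = \left(-7 + \left(-5\right) 3 \cdot 0\right)^{2} = \left(-7 - 0\right)^{2} = \left(-7 + 0\right)^{2} = \left(-7\right)^{2} = 49$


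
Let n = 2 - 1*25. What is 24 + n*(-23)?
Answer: 553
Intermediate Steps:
n = -23 (n = 2 - 25 = -23)
24 + n*(-23) = 24 - 23*(-23) = 24 + 529 = 553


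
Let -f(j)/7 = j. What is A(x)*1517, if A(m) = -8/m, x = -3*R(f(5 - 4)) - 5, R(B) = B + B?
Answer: -328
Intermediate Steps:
f(j) = -7*j
R(B) = 2*B
x = 37 (x = -6*(-7*(5 - 4)) - 5 = -6*(-7*1) - 5 = -6*(-7) - 5 = -3*(-14) - 5 = 42 - 5 = 37)
A(x)*1517 = -8/37*1517 = -328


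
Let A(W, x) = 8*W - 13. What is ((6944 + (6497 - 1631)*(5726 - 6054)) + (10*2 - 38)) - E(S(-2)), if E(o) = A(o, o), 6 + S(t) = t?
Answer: -1589045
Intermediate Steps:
S(t) = -6 + t
A(W, x) = -13 + 8*W
E(o) = -13 + 8*o
((6944 + (6497 - 1631)*(5726 - 6054)) + (10*2 - 38)) - E(S(-2)) = ((6944 + (6497 - 1631)*(5726 - 6054)) + (10*2 - 38)) - (-13 + 8*(-6 - 2)) = ((6944 + 4866*(-328)) + (20 - 38)) - (-13 + 8*(-8)) = ((6944 - 1596048) - 18) - (-13 - 64) = (-1589104 - 18) - 1*(-77) = -1589122 + 77 = -1589045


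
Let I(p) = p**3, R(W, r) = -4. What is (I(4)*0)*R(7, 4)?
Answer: 0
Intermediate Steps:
(I(4)*0)*R(7, 4) = (4**3*0)*(-4) = (64*0)*(-4) = 0*(-4) = 0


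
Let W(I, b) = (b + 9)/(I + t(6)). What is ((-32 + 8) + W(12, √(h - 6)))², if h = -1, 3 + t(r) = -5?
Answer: (87 - I*√7)²/16 ≈ 472.63 - 28.773*I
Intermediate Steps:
t(r) = -8 (t(r) = -3 - 5 = -8)
W(I, b) = (9 + b)/(-8 + I) (W(I, b) = (b + 9)/(I - 8) = (9 + b)/(-8 + I))
((-32 + 8) + W(12, √(h - 6)))² = ((-32 + 8) + (9 + √(-1 - 6))/(-8 + 12))² = (-24 + (9 + √(-7))/4)² = (-24 + (9 + I*√7)/4)² = (-24 + (9/4 + I*√7/4))² = (-87/4 + I*√7/4)²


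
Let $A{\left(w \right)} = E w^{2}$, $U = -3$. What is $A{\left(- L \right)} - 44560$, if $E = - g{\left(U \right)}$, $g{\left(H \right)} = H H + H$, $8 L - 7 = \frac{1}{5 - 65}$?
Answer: $- \frac{1711279561}{38400} \approx -44565.0$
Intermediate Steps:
$L = \frac{419}{480}$ ($L = \frac{7}{8} + \frac{1}{8 \left(5 - 65\right)} = \frac{7}{8} + \frac{1}{8 \left(-60\right)} = \frac{7}{8} + \frac{1}{8} \left(- \frac{1}{60}\right) = \frac{7}{8} - \frac{1}{480} = \frac{419}{480} \approx 0.87292$)
$g{\left(H \right)} = H + H^{2}$ ($g{\left(H \right)} = H^{2} + H = H + H^{2}$)
$E = -6$ ($E = - \left(-3\right) \left(1 - 3\right) = - \left(-3\right) \left(-2\right) = \left(-1\right) 6 = -6$)
$A{\left(w \right)} = - 6 w^{2}$
$A{\left(- L \right)} - 44560 = - 6 \left(\left(-1\right) \frac{419}{480}\right)^{2} - 44560 = - 6 \left(- \frac{419}{480}\right)^{2} - 44560 = \left(-6\right) \frac{175561}{230400} - 44560 = - \frac{175561}{38400} - 44560 = - \frac{1711279561}{38400}$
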